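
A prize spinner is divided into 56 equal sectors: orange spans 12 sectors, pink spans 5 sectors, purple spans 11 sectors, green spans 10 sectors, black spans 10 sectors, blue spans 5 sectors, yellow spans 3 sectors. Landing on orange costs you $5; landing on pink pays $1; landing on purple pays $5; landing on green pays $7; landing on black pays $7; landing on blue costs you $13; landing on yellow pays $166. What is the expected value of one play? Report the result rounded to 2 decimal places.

E[payout] = (12/56)·(-5) + (5/56)·1 + (11/56)·5 + (10/56)·7 + (10/56)·7 + (5/56)·(-13) + (3/56)·166 = 573/56
≈ $10.23

$10.23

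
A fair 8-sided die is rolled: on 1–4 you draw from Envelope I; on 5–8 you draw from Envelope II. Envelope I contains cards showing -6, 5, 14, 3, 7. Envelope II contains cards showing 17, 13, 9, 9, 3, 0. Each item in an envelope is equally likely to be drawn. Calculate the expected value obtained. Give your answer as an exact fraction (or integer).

E[X | Envelope I] = (-6 + 5 + 14 + 3 + 7)/5 = 23/5
E[X | Envelope II] = (17 + 13 + 9 + 9 + 3 + 0)/6 = 17/2
E[X] = (1/2)·23/5 + (1/2)·17/2 = 131/20

131/20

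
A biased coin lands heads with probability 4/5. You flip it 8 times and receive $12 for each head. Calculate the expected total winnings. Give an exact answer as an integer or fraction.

E[#heads] = 8·4/5 = 32/5 (linearity over flips).
E[winnings] = 12·32/5 = 384/5.

384/5 dollars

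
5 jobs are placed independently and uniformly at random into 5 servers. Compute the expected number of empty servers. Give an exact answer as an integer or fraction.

1024/625

Let Xⱼ=1 if server j is empty. P(Xⱼ=1) = ((5-1)/5)^5 = 1024/3125.
By linearity, E[#empty] = 5·1024/3125 = 1024/625.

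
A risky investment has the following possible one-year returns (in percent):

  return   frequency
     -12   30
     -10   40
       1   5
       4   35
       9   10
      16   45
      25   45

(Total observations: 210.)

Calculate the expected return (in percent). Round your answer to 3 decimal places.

6.286

Total = 210, so P(return=-12) = 30/210, etc.
E[X] = (1/7)·(-12) + (4/21)·(-10) + (1/42)·1 + (1/6)·4 + (1/21)·9 + (3/14)·16 + (3/14)·25
     = 44/7 ≈ 6.286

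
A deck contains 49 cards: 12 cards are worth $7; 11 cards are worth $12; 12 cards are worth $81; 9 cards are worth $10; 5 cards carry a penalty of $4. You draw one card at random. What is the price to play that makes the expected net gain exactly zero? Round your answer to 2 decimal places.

$25.67

E[payout] = (12/49)·7 + (11/49)·12 + (12/49)·81 + (9/49)·10 + (5/49)·(-4) = 1258/49
Fair fee = E[payout] = 1258/49 ≈ $25.67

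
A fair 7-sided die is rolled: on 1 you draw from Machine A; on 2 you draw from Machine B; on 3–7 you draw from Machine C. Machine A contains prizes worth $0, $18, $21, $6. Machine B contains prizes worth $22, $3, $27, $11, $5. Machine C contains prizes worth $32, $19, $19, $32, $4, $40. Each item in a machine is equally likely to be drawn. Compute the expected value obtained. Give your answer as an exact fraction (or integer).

E[X | Machine A] = (0 + 18 + 21 + 6)/4 = 45/4
E[X | Machine B] = (22 + 3 + 27 + 11 + 5)/5 = 68/5
E[X | Machine C] = (32 + 19 + 19 + 32 + 4 + 40)/6 = 73/3
E[X] = (1/7)·45/4 + (1/7)·68/5 + (5/7)·73/3 = 8791/420

8791/420 dollars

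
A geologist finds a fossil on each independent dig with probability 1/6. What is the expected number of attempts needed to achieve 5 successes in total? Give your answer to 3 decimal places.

30.000

By linearity (sum of 5 independent geometric waits), E[trials] = 5/p = 5/(1/6) = 30.
≈ 30.000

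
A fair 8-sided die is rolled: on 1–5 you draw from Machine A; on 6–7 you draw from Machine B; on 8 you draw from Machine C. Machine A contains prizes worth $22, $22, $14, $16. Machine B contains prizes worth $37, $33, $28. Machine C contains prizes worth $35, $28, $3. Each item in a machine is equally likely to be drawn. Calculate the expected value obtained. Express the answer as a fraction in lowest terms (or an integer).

1079/48 dollars

E[X | Machine A] = (22 + 22 + 14 + 16)/4 = 37/2
E[X | Machine B] = (37 + 33 + 28)/3 = 98/3
E[X | Machine C] = (35 + 28 + 3)/3 = 22
E[X] = (5/8)·37/2 + (1/4)·98/3 + (1/8)·22 = 1079/48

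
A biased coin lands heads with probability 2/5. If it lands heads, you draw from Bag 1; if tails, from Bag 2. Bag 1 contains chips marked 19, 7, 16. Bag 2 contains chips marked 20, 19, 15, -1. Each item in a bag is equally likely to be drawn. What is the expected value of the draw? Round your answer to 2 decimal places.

13.55

E[X | Bag 1] = (19 + 7 + 16)/3 = 14
E[X | Bag 2] = (20 + 19 + 15 − 1)/4 = 53/4
E[X] = (2/5)·14 + (3/5)·53/4 = 271/20 ≈ 13.55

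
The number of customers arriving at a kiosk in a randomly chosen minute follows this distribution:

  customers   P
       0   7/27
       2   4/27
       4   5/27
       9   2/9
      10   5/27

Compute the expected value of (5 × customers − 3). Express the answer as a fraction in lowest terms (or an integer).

E[5x-3] = (7/27)·(-3) + (4/27)·7 + (5/27)·17 + (2/9)·42 + (5/27)·47
     = 193/9

193/9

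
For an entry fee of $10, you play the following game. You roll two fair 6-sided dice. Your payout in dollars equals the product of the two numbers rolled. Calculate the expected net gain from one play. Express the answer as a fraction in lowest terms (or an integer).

Distribution of the product of the two numbers rolled: 1 w.p. 1/36, 2 w.p. 1/18, 3 w.p. 1/18, 4 w.p. 1/12, 5 w.p. 1/18, 6 w.p. 1/9, …
E[payout] = (1/36)·1 + (1/18)·2 + (1/18)·3 + (1/12)·4 + (1/18)·5 + (1/9)·6 + (1/18)·8 + (1/36)·9 + (1/18)·10 + (1/9)·12 + (1/18)·15 + (1/36)·16 + (1/18)·18 + (1/18)·20 + (1/18)·24 + (1/36)·25 + (1/18)·30 + (1/36)·36 = 49/4
Expected profit = 49/4 − 10 = 9/4

9/4 dollars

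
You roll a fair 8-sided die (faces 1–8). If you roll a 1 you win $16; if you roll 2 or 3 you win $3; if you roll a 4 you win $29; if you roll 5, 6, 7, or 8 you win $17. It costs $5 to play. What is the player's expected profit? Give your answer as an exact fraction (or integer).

E[payout] = (1/4)·3 + (1/8)·16 + (1/2)·17 + (1/8)·29 = 119/8
Expected profit = 119/8 − 5 = 79/8

79/8 dollars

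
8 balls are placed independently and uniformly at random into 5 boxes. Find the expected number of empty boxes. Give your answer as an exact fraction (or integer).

65536/78125

Let Xⱼ=1 if box j is empty. P(Xⱼ=1) = ((5-1)/5)^8 = 65536/390625.
By linearity, E[#empty] = 5·65536/390625 = 65536/78125.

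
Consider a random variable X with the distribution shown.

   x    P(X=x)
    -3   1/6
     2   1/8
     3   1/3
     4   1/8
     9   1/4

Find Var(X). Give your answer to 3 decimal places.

15.000

E[X] = (1/6)·(-3) + (1/8)·2 + (1/3)·3 + (1/8)·4 + (1/4)·9 = 7/2
E[X²] = (1/6)·9 + (1/8)·4 + (1/3)·9 + (1/8)·16 + (1/4)·81 = 109/4
Var(X) = 109/4 − (7/2)² = 15 ≈ 15.000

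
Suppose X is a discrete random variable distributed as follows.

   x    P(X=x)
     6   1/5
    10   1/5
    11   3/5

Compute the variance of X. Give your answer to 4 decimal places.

3.7600

E[X] = (1/5)·6 + (1/5)·10 + (3/5)·11 = 49/5
E[X²] = (1/5)·36 + (1/5)·100 + (3/5)·121 = 499/5
Var(X) = 499/5 − (49/5)² = 94/25 ≈ 3.7600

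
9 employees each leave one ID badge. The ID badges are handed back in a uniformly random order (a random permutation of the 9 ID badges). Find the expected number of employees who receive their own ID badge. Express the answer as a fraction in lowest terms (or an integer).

1

Let Xᵢ = 1 if person i gets their own ID badge. For each i, P(Xᵢ=1) = 1/9.
By linearity of expectation, E[X₁+…+X_9] = 9·(1/9) = 1.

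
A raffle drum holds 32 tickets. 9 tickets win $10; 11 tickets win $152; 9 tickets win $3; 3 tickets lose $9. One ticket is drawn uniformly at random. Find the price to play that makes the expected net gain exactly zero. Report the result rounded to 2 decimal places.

$55.06

E[payout] = (9/32)·10 + (11/32)·152 + (9/32)·3 + (3/32)·(-9) = 881/16
Fair fee = E[payout] = 881/16 ≈ $55.06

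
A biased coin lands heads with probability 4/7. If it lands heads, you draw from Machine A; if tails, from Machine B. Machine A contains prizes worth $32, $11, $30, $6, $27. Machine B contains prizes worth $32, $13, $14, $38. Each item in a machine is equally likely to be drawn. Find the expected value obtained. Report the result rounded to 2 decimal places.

E[X | Machine A] = (32 + 11 + 30 + 6 + 27)/5 = 106/5
E[X | Machine B] = (32 + 13 + 14 + 38)/4 = 97/4
E[X] = (4/7)·106/5 + (3/7)·97/4 = 3151/140 ≈ 22.51

$22.51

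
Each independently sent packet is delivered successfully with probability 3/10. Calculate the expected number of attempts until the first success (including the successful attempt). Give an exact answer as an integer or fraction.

10/3

For a geometric distribution, E[trials] = 1/p = 1/(3/10) = 10/3.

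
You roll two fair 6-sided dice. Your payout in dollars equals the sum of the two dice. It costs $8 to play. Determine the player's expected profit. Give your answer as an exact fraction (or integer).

-$1

Distribution of the sum of the two dice: 2 w.p. 1/36, 3 w.p. 1/18, 4 w.p. 1/12, 5 w.p. 1/9, 6 w.p. 5/36, 7 w.p. 1/6, …
E[payout] = (1/36)·2 + (1/18)·3 + (1/12)·4 + (1/9)·5 + (5/36)·6 + (1/6)·7 + (5/36)·8 + (1/9)·9 + (1/12)·10 + (1/18)·11 + (1/36)·12 = 7
Expected profit = 7 − 8 = -1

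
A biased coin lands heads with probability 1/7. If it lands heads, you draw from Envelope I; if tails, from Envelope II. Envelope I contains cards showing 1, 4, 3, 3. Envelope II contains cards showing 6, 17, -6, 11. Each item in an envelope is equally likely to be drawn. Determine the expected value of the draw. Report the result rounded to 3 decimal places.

6.393

E[X | Envelope I] = (1 + 4 + 3 + 3)/4 = 11/4
E[X | Envelope II] = (6 + 17 − 6 + 11)/4 = 7
E[X] = (1/7)·11/4 + (6/7)·7 = 179/28 ≈ 6.393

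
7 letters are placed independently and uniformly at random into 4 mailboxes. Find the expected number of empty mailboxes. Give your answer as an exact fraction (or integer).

Let Xⱼ=1 if mailbox j is empty. P(Xⱼ=1) = ((4-1)/4)^7 = 2187/16384.
By linearity, E[#empty] = 4·2187/16384 = 2187/4096.

2187/4096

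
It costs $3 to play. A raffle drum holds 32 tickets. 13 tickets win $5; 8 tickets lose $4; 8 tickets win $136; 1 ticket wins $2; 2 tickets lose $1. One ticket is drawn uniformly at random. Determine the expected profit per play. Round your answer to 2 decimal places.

E[payout] = (13/32)·5 + (8/32)·(-4) + (8/32)·136 + (1/32)·2 + (2/32)·(-1) = 1121/32
Expected profit = 1121/32 − 3 = 1025/32 ≈ $32.03

$32.03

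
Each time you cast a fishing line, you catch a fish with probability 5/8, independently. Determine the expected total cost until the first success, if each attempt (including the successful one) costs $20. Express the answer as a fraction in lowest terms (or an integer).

E[#attempts] = 1/p = 8/5; E[cost] = 20·8/5 = 32.

$32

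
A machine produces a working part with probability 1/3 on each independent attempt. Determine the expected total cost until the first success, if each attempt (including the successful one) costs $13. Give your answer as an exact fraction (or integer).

E[#attempts] = 1/p = 3; E[cost] = 13·3 = 39.

$39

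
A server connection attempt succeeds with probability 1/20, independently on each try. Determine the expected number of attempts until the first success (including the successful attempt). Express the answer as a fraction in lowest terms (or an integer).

20

For a geometric distribution, E[trials] = 1/p = 1/(1/20) = 20.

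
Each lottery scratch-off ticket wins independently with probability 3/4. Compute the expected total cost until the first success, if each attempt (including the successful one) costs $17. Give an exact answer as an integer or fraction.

E[#attempts] = 1/p = 4/3; E[cost] = 17·4/3 = 68/3.

68/3 dollars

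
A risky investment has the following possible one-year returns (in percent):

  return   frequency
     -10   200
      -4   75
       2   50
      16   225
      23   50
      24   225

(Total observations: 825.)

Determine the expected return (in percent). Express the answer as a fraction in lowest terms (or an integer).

106/11

Total = 825, so P(return=-10) = 200/825, etc.
E[X] = (8/33)·(-10) + (1/11)·(-4) + (2/33)·2 + (3/11)·16 + (2/33)·23 + (3/11)·24
     = 106/11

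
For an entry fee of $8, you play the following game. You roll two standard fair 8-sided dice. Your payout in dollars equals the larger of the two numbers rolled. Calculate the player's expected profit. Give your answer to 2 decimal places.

-$2.19

Distribution of the larger of the two numbers rolled: 1 w.p. 1/64, 2 w.p. 3/64, 3 w.p. 5/64, 4 w.p. 7/64, 5 w.p. 9/64, 6 w.p. 11/64, …
E[payout] = (1/64)·1 + (3/64)·2 + (5/64)·3 + (7/64)·4 + (9/64)·5 + (11/64)·6 + (13/64)·7 + (15/64)·8 = 93/16
Expected profit = 93/16 − 8 = -35/16 ≈ -$2.19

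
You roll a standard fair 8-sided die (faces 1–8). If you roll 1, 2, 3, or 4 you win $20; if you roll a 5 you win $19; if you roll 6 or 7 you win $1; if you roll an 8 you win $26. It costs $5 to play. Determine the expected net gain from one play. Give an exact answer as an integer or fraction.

87/8 dollars

E[payout] = (1/4)·1 + (1/8)·19 + (1/2)·20 + (1/8)·26 = 127/8
Expected profit = 127/8 − 5 = 87/8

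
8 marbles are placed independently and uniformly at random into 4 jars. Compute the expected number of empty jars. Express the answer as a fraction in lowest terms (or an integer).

6561/16384

Let Xⱼ=1 if jar j is empty. P(Xⱼ=1) = ((4-1)/4)^8 = 6561/65536.
By linearity, E[#empty] = 4·6561/65536 = 6561/16384.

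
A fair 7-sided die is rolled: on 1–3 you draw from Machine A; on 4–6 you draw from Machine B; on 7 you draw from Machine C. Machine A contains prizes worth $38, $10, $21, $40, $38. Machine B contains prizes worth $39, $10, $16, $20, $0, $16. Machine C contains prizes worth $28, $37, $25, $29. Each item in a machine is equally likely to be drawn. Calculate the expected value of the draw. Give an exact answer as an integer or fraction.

E[X | Machine A] = (38 + 10 + 21 + 40 + 38)/5 = 147/5
E[X | Machine B] = (39 + 10 + 16 + 20 + 0 + 16)/6 = 101/6
E[X | Machine C] = (28 + 37 + 25 + 29)/4 = 119/4
E[X] = (3/7)·147/5 + (3/7)·101/6 + (1/7)·119/4 = 3369/140

3369/140 dollars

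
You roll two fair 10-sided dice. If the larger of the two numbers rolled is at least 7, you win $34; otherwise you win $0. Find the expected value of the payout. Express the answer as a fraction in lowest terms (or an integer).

544/25 dollars

E[payout] = (9/25)·0 + (16/25)·34 = 544/25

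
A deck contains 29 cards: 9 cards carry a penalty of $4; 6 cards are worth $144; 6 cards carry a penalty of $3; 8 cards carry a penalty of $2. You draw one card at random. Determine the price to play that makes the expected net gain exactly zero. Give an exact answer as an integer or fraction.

794/29 dollars

E[payout] = (9/29)·(-4) + (6/29)·144 + (6/29)·(-3) + (8/29)·(-2) = 794/29
Fair fee = E[payout] = 794/29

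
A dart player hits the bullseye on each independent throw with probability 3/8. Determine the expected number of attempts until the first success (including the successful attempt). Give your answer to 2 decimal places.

2.67

For a geometric distribution, E[trials] = 1/p = 1/(3/8) = 8/3.
≈ 2.67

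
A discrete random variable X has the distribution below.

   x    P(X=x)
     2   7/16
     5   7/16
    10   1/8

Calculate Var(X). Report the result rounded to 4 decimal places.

6.5898

E[X] = (7/16)·2 + (7/16)·5 + (1/8)·10 = 69/16
E[X²] = (7/16)·4 + (7/16)·25 + (1/8)·100 = 403/16
Var(X) = 403/16 − (69/16)² = 1687/256 ≈ 6.5898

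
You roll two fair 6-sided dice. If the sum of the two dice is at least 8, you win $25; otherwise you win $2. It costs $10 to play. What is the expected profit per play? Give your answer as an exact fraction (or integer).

19/12 dollars

E[payout] = (7/12)·2 + (5/12)·25 = 139/12
Expected profit = 139/12 − 10 = 19/12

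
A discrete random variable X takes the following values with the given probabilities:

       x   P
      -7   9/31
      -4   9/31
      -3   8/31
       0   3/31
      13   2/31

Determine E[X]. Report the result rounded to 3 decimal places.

E[X] = (9/31)·(-7) + (9/31)·(-4) + (8/31)·(-3) + (3/31)·0 + (2/31)·13
     = -97/31 ≈ -3.129

-3.129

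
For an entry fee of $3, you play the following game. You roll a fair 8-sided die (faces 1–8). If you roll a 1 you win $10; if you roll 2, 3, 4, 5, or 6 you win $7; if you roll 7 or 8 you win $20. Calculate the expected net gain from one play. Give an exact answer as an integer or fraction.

E[payout] = (5/8)·7 + (1/8)·10 + (1/4)·20 = 85/8
Expected profit = 85/8 − 3 = 61/8

61/8 dollars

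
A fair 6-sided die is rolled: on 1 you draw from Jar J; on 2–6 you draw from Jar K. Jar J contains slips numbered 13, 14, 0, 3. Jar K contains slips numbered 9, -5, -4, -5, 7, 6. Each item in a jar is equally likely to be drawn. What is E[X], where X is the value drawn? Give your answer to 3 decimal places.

2.361

E[X | Jar J] = (13 + 14 + 0 + 3)/4 = 15/2
E[X | Jar K] = (9 − 5 − 4 − 5 + 7 + 6)/6 = 4/3
E[X] = (1/6)·15/2 + (5/6)·4/3 = 85/36 ≈ 2.361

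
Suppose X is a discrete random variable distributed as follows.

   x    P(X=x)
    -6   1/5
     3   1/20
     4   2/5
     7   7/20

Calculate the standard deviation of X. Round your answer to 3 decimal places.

4.712

E[X] = 3, E[X²] = 156/5
Var(X) = E[X²] − (E[X])² = 156/5 − 9 = 111/5
SD(X) = √(111/5) ≈ 4.712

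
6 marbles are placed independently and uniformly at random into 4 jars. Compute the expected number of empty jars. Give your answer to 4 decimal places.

Let Xⱼ=1 if jar j is empty. P(Xⱼ=1) = ((4-1)/4)^6 = 729/4096.
By linearity, E[#empty] = 4·729/4096 = 729/1024.
≈ 0.7119

0.7119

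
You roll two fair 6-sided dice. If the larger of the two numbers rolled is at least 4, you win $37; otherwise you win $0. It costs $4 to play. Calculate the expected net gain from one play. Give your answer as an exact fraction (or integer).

95/4 dollars

E[payout] = (1/4)·0 + (3/4)·37 = 111/4
Expected profit = 111/4 − 4 = 95/4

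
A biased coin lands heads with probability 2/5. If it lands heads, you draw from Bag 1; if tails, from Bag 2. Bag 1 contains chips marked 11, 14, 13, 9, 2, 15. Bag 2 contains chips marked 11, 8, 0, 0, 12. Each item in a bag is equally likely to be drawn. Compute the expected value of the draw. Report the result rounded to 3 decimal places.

E[X | Bag 1] = (11 + 14 + 13 + 9 + 2 + 15)/6 = 32/3
E[X | Bag 2] = (11 + 8 + 0 + 0 + 12)/5 = 31/5
E[X] = (2/5)·32/3 + (3/5)·31/5 = 599/75 ≈ 7.987

7.987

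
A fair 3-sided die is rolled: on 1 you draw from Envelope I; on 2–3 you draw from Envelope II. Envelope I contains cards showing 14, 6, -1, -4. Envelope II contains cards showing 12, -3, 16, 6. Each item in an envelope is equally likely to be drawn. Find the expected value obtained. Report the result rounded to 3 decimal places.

E[X | Envelope I] = (14 + 6 − 1 − 4)/4 = 15/4
E[X | Envelope II] = (12 − 3 + 16 + 6)/4 = 31/4
E[X] = (1/3)·15/4 + (2/3)·31/4 = 77/12 ≈ 6.417

6.417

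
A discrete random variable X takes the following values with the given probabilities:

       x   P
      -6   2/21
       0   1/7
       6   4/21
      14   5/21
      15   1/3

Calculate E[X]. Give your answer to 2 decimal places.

8.90

E[X] = (2/21)·(-6) + (1/7)·0 + (4/21)·6 + (5/21)·14 + (1/3)·15
     = 187/21 ≈ 8.90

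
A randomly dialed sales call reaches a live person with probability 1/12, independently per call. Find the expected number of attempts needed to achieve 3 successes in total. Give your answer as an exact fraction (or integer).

36

By linearity (sum of 3 independent geometric waits), E[trials] = 3/p = 3/(1/12) = 36.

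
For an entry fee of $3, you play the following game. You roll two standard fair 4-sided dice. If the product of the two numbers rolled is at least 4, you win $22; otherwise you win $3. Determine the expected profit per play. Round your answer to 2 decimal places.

E[payout] = (5/16)·3 + (11/16)·22 = 257/16
Expected profit = 257/16 − 3 = 209/16 ≈ $13.06

$13.06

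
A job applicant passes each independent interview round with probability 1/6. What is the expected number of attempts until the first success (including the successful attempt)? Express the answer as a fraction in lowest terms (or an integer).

For a geometric distribution, E[trials] = 1/p = 1/(1/6) = 6.

6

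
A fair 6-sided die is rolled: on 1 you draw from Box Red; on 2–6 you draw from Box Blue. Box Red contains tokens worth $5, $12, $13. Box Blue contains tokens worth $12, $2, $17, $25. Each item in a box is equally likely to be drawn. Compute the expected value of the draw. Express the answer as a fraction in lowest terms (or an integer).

E[X | Box Red] = (5 + 12 + 13)/3 = 10
E[X | Box Blue] = (12 + 2 + 17 + 25)/4 = 14
E[X] = (1/6)·10 + (5/6)·14 = 40/3

40/3 dollars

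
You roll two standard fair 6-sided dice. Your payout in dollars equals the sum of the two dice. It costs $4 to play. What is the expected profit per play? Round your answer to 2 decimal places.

Distribution of the sum of the two dice: 2 w.p. 1/36, 3 w.p. 1/18, 4 w.p. 1/12, 5 w.p. 1/9, 6 w.p. 5/36, 7 w.p. 1/6, …
E[payout] = (1/36)·2 + (1/18)·3 + (1/12)·4 + (1/9)·5 + (5/36)·6 + (1/6)·7 + (5/36)·8 + (1/9)·9 + (1/12)·10 + (1/18)·11 + (1/36)·12 = 7
Expected profit = 7 − 4 = 3 ≈ $3.00

$3.00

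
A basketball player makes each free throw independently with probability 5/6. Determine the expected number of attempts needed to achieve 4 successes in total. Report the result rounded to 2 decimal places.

4.80

By linearity (sum of 4 independent geometric waits), E[trials] = 4/p = 4/(5/6) = 24/5.
≈ 4.80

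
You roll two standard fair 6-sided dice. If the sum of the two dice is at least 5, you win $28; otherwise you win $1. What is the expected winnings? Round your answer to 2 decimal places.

E[payout] = (1/6)·1 + (5/6)·28 = 47/2
≈ $23.50

$23.50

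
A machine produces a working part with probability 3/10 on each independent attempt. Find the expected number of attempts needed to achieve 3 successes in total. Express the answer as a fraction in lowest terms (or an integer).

10

By linearity (sum of 3 independent geometric waits), E[trials] = 3/p = 3/(3/10) = 10.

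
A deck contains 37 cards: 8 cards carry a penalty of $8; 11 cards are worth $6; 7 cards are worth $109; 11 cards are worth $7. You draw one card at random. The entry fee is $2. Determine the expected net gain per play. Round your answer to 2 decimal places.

E[payout] = (8/37)·(-8) + (11/37)·6 + (7/37)·109 + (11/37)·7 = 842/37
Expected profit = 842/37 − 2 = 768/37 ≈ $20.76

$20.76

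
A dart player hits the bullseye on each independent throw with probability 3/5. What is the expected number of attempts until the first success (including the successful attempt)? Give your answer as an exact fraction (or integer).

For a geometric distribution, E[trials] = 1/p = 1/(3/5) = 5/3.

5/3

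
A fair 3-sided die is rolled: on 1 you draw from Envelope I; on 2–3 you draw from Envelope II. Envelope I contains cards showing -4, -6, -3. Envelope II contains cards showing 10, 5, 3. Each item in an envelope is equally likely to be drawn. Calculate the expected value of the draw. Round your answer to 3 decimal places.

2.556

E[X | Envelope I] = (-4 − 6 − 3)/3 = -13/3
E[X | Envelope II] = (10 + 5 + 3)/3 = 6
E[X] = (1/3)·(-13/3) + (2/3)·6 = 23/9 ≈ 2.556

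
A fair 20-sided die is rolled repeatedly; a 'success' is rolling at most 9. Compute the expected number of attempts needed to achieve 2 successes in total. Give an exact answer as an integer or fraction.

40/9

By linearity (sum of 2 independent geometric waits), E[trials] = 2/p = 2/(9/20) = 40/9.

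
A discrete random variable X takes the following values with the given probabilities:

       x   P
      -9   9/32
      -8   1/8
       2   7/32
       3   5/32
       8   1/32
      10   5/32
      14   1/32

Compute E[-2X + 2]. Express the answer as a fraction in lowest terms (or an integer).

11/4

E[-2x+2] = (9/32)·20 + (1/8)·18 + (7/32)·(-2) + (5/32)·(-4) + (1/32)·(-14) + (5/32)·(-18) + (1/32)·(-26)
     = 11/4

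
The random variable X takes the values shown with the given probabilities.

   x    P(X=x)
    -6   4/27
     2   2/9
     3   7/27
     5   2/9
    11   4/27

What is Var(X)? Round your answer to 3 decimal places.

22.587

E[X] = (4/27)·(-6) + (2/9)·2 + (7/27)·3 + (2/9)·5 + (4/27)·11 = 83/27
E[X²] = (4/27)·36 + (2/9)·4 + (7/27)·9 + (2/9)·25 + (4/27)·121 = 865/27
Var(X) = 865/27 − (83/27)² = 16466/729 ≈ 22.587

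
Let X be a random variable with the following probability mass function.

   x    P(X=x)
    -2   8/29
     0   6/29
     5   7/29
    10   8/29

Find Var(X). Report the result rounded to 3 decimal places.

E[X] = (8/29)·(-2) + (6/29)·0 + (7/29)·5 + (8/29)·10 = 99/29
E[X²] = (8/29)·4 + (6/29)·0 + (7/29)·25 + (8/29)·100 = 1007/29
Var(X) = 1007/29 − (99/29)² = 19402/841 ≈ 23.070

23.070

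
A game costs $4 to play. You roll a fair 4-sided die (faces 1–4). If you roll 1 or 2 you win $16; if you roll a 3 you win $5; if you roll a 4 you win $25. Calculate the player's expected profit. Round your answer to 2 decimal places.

E[payout] = (1/4)·5 + (1/2)·16 + (1/4)·25 = 31/2
Expected profit = 31/2 − 4 = 23/2 ≈ $11.50

$11.50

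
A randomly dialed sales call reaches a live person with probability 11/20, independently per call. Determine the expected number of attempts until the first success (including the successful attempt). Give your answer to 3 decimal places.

For a geometric distribution, E[trials] = 1/p = 1/(11/20) = 20/11.
≈ 1.818

1.818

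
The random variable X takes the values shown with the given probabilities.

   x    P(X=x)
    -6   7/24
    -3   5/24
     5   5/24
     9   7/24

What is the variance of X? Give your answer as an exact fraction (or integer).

E[X] = (7/24)·(-6) + (5/24)·(-3) + (5/24)·5 + (7/24)·9 = 31/24
E[X²] = (7/24)·36 + (5/24)·9 + (5/24)·25 + (7/24)·81 = 989/24
Var(X) = 989/24 − (31/24)² = 22775/576

22775/576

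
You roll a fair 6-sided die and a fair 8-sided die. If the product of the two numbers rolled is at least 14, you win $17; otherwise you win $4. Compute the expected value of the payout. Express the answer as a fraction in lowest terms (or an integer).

491/48 dollars

E[payout] = (25/48)·4 + (23/48)·17 = 491/48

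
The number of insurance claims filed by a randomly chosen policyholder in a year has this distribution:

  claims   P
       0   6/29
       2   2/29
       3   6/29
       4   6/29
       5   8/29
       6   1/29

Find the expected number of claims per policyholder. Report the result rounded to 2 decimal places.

E[X] = (6/29)·0 + (2/29)·2 + (6/29)·3 + (6/29)·4 + (8/29)·5 + (1/29)·6
     = 92/29 ≈ 3.17

3.17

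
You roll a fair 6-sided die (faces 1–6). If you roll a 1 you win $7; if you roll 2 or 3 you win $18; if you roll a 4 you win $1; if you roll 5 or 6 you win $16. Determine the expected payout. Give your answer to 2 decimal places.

$12.67

E[payout] = (1/6)·1 + (1/6)·7 + (1/3)·16 + (1/3)·18 = 38/3
≈ $12.67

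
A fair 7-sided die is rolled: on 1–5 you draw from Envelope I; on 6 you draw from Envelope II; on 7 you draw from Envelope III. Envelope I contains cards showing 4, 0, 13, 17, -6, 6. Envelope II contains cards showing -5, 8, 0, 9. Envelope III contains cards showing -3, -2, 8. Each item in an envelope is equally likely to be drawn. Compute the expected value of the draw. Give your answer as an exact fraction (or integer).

97/21

E[X | Envelope I] = (4 + 0 + 13 + 17 − 6 + 6)/6 = 17/3
E[X | Envelope II] = (-5 + 8 + 0 + 9)/4 = 3
E[X | Envelope III] = (-3 − 2 + 8)/3 = 1
E[X] = (5/7)·17/3 + (1/7)·3 + (1/7)·1 = 97/21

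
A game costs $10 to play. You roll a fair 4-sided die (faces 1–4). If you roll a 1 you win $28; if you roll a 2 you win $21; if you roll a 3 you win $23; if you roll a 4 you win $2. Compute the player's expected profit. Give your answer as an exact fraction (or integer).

17/2 dollars

E[payout] = (1/4)·2 + (1/4)·21 + (1/4)·23 + (1/4)·28 = 37/2
Expected profit = 37/2 − 10 = 17/2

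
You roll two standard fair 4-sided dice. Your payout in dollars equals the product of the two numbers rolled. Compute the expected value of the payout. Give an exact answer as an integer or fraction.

Distribution of the product of the two numbers rolled: 1 w.p. 1/16, 2 w.p. 1/8, 3 w.p. 1/8, 4 w.p. 3/16, 6 w.p. 1/8, 8 w.p. 1/8, …
E[payout] = (1/16)·1 + (1/8)·2 + (1/8)·3 + (3/16)·4 + (1/8)·6 + (1/8)·8 + (1/16)·9 + (1/8)·12 + (1/16)·16 = 25/4

25/4 dollars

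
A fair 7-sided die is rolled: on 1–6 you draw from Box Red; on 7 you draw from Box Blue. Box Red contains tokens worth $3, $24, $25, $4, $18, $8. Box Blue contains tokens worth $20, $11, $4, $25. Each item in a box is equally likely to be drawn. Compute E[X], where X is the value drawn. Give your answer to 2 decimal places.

$13.86

E[X | Box Red] = (3 + 24 + 25 + 4 + 18 + 8)/6 = 41/3
E[X | Box Blue] = (20 + 11 + 4 + 25)/4 = 15
E[X] = (6/7)·41/3 + (1/7)·15 = 97/7 ≈ 13.86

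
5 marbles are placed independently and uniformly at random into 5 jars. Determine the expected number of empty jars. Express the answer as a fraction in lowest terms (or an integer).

Let Xⱼ=1 if jar j is empty. P(Xⱼ=1) = ((5-1)/5)^5 = 1024/3125.
By linearity, E[#empty] = 5·1024/3125 = 1024/625.

1024/625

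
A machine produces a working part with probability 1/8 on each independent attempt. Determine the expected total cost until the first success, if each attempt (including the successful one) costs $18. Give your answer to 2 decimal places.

$144.00

E[#attempts] = 1/p = 8; E[cost] = 18·8 = 144.
≈ 144.00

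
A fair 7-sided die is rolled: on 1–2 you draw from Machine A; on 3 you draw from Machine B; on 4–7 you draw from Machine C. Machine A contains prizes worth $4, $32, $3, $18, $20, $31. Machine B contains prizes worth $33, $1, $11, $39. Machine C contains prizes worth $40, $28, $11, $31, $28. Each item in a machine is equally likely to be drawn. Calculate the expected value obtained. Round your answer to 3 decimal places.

E[X | Machine A] = (4 + 32 + 3 + 18 + 20 + 31)/6 = 18
E[X | Machine B] = (33 + 1 + 11 + 39)/4 = 21
E[X | Machine C] = (40 + 28 + 11 + 31 + 28)/5 = 138/5
E[X] = (2/7)·18 + (1/7)·21 + (4/7)·138/5 = 837/35 ≈ 23.914

$23.914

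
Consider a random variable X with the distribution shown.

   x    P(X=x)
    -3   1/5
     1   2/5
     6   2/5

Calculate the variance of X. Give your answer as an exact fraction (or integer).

294/25

E[X] = (1/5)·(-3) + (2/5)·1 + (2/5)·6 = 11/5
E[X²] = (1/5)·9 + (2/5)·1 + (2/5)·36 = 83/5
Var(X) = 83/5 − (11/5)² = 294/25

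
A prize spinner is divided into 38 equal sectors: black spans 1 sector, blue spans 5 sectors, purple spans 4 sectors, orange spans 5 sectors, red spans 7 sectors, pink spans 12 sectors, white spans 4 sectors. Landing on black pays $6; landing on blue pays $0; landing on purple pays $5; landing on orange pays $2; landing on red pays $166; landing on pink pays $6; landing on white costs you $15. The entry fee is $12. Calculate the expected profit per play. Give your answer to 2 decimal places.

$19.84

E[payout] = (1/38)·6 + (5/38)·0 + (4/38)·5 + (5/38)·2 + (7/38)·166 + (12/38)·6 + (4/38)·(-15) = 605/19
Expected profit = 605/19 − 12 = 377/19 ≈ $19.84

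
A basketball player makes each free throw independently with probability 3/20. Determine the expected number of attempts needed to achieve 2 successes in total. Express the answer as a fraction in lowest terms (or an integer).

By linearity (sum of 2 independent geometric waits), E[trials] = 2/p = 2/(3/20) = 40/3.

40/3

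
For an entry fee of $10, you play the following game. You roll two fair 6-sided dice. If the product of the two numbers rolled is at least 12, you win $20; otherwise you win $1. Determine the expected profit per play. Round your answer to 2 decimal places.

-$0.03

E[payout] = (19/36)·1 + (17/36)·20 = 359/36
Expected profit = 359/36 − 10 = -1/36 ≈ -$0.03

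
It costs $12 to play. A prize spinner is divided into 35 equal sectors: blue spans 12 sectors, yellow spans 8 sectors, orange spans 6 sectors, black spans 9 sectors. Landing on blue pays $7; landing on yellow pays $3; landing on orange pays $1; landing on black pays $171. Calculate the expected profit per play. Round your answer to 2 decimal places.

$35.23

E[payout] = (12/35)·7 + (8/35)·3 + (6/35)·1 + (9/35)·171 = 1653/35
Expected profit = 1653/35 − 12 = 1233/35 ≈ $35.23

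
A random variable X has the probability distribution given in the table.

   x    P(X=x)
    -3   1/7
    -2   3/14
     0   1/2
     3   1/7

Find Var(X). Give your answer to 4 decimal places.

3.2449

E[X] = (1/7)·(-3) + (3/14)·(-2) + (1/2)·0 + (1/7)·3 = -3/7
E[X²] = (1/7)·9 + (3/14)·4 + (1/2)·0 + (1/7)·9 = 24/7
Var(X) = 24/7 − (-3/7)² = 159/49 ≈ 3.2449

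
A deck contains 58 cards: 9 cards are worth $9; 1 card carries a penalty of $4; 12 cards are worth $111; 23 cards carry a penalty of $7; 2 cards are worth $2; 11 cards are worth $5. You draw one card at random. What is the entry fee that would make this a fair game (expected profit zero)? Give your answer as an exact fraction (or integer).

E[payout] = (9/58)·9 + (1/58)·(-4) + (12/58)·111 + (23/58)·(-7) + (2/58)·2 + (11/58)·5 = 1307/58
Fair fee = E[payout] = 1307/58

1307/58 dollars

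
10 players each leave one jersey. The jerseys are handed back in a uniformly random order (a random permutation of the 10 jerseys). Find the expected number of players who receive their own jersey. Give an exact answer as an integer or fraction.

1

Let Xᵢ = 1 if person i gets their own jersey. For each i, P(Xᵢ=1) = 1/10.
By linearity of expectation, E[X₁+…+X_10] = 10·(1/10) = 1.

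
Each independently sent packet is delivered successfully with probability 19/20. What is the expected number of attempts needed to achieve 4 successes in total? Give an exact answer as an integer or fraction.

By linearity (sum of 4 independent geometric waits), E[trials] = 4/p = 4/(19/20) = 80/19.

80/19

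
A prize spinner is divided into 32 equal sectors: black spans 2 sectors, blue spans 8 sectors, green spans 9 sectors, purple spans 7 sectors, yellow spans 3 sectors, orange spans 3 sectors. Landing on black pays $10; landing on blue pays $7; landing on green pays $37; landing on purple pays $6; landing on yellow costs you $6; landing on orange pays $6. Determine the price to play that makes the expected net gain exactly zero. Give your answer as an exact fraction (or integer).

451/32 dollars

E[payout] = (2/32)·10 + (8/32)·7 + (9/32)·37 + (7/32)·6 + (3/32)·(-6) + (3/32)·6 = 451/32
Fair fee = E[payout] = 451/32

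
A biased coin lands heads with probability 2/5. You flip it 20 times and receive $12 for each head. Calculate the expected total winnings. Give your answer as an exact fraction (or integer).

E[#heads] = 20·2/5 = 8 (linearity over flips).
E[winnings] = 12·8 = 96.

$96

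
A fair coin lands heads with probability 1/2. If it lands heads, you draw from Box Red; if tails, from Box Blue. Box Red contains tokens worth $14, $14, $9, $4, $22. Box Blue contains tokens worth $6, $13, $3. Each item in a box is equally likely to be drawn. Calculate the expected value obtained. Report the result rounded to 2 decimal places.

$9.97

E[X | Box Red] = (14 + 14 + 9 + 4 + 22)/5 = 63/5
E[X | Box Blue] = (6 + 13 + 3)/3 = 22/3
E[X] = (1/2)·63/5 + (1/2)·22/3 = 299/30 ≈ 9.97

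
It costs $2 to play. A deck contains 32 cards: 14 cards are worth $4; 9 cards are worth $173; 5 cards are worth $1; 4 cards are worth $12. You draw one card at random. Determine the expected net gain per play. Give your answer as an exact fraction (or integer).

801/16 dollars

E[payout] = (14/32)·4 + (9/32)·173 + (5/32)·1 + (4/32)·12 = 833/16
Expected profit = 833/16 − 2 = 801/16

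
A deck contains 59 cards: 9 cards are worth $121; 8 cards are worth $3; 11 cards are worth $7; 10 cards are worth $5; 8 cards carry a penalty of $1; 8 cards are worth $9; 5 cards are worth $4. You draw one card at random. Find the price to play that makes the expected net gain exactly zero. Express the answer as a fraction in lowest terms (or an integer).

1324/59 dollars

E[payout] = (9/59)·121 + (8/59)·3 + (11/59)·7 + (10/59)·5 + (8/59)·(-1) + (8/59)·9 + (5/59)·4 = 1324/59
Fair fee = E[payout] = 1324/59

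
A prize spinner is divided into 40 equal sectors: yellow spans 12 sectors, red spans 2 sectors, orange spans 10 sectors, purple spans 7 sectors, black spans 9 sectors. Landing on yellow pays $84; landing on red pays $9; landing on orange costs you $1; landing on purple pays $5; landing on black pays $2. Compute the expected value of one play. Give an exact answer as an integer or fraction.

E[payout] = (12/40)·84 + (2/40)·9 + (10/40)·(-1) + (7/40)·5 + (9/40)·2 = 1069/40

1069/40 dollars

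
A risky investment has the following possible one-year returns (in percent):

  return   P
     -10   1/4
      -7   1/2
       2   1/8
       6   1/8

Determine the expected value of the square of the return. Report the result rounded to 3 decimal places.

E[X²] = (1/4)·100 + (1/2)·49 + (1/8)·4 + (1/8)·36
     = 109/2 ≈ 54.500

54.500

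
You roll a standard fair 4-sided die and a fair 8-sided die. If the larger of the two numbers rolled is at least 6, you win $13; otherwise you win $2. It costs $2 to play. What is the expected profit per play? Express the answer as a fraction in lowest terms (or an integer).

33/8 dollars

E[payout] = (5/8)·2 + (3/8)·13 = 49/8
Expected profit = 49/8 − 2 = 33/8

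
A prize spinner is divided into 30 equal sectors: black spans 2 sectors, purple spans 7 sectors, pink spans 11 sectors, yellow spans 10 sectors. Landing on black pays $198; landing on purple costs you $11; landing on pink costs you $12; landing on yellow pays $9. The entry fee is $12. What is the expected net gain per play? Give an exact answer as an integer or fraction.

E[payout] = (2/30)·198 + (7/30)·(-11) + (11/30)·(-12) + (10/30)·9 = 277/30
Expected profit = 277/30 − 12 = -83/30

-83/30 dollars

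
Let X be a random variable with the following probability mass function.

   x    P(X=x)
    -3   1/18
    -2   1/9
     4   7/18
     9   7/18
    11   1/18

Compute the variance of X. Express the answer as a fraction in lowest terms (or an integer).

E[X] = (1/18)·(-3) + (1/9)·(-2) + (7/18)·4 + (7/18)·9 + (1/18)·11 = 95/18
E[X²] = (1/18)·9 + (1/9)·4 + (7/18)·16 + (7/18)·81 + (1/18)·121 = 817/18
Var(X) = 817/18 − (95/18)² = 5681/324

5681/324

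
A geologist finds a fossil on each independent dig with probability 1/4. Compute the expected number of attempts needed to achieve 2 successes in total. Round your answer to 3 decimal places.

By linearity (sum of 2 independent geometric waits), E[trials] = 2/p = 2/(1/4) = 8.
≈ 8.000

8.000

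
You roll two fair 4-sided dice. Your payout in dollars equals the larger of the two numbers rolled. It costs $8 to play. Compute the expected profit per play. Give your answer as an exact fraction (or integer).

Distribution of the larger of the two numbers rolled: 1 w.p. 1/16, 2 w.p. 3/16, 3 w.p. 5/16, 4 w.p. 7/16
E[payout] = (1/16)·1 + (3/16)·2 + (5/16)·3 + (7/16)·4 = 25/8
Expected profit = 25/8 − 8 = -39/8

-39/8 dollars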